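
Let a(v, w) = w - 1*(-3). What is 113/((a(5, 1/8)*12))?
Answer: 226/75 ≈ 3.0133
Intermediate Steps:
a(v, w) = 3 + w (a(v, w) = w + 3 = 3 + w)
113/((a(5, 1/8)*12)) = 113/(((3 + 1/8)*12)) = 113/(((25/8)*12)) = 113/(75/2) = 113*(2/75) = 226/75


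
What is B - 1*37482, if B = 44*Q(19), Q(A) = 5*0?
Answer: -37482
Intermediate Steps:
Q(A) = 0
B = 0 (B = 44*0 = 0)
B - 1*37482 = 0 - 1*37482 = 0 - 37482 = -37482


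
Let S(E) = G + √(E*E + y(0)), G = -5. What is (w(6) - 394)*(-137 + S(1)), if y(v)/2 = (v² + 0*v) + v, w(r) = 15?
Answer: 53439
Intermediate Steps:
y(v) = 2*v + 2*v² (y(v) = 2*((v² + 0*v) + v) = 2*((v² + 0) + v) = 2*(v² + v) = 2*(v + v²) = 2*v + 2*v²)
S(E) = -5 + √(E²) (S(E) = -5 + √(E*E + 2*0*(1 + 0)) = -5 + √(E² + 2*0*1) = -5 + √(E² + 0) = -5 + √(E²))
(w(6) - 394)*(-137 + S(1)) = (15 - 394)*(-137 + (-5 + √(1²))) = -379*(-137 + (-5 + √1)) = -379*(-137 + (-5 + 1)) = -379*(-137 - 4) = -379*(-141) = 53439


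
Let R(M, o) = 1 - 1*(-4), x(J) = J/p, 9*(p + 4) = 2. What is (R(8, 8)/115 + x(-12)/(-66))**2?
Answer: 400/18498601 ≈ 2.1623e-5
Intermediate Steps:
p = -34/9 (p = -4 + (1/9)*2 = -4 + 2/9 = -34/9 ≈ -3.7778)
x(J) = -9*J/34 (x(J) = J/(-34/9) = J*(-9/34) = -9*J/34)
R(M, o) = 5 (R(M, o) = 1 + 4 = 5)
(R(8, 8)/115 + x(-12)/(-66))**2 = (5/115 - 9/34*(-12)/(-66))**2 = (5*(1/115) + (54/17)*(-1/66))**2 = (1/23 - 9/187)**2 = (-20/4301)**2 = 400/18498601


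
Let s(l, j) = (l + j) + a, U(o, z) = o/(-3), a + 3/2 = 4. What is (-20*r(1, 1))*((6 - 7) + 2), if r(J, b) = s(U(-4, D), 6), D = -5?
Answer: -590/3 ≈ -196.67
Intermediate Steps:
a = 5/2 (a = -3/2 + 4 = 5/2 ≈ 2.5000)
U(o, z) = -o/3 (U(o, z) = o*(-⅓) = -o/3)
s(l, j) = 5/2 + j + l (s(l, j) = (l + j) + 5/2 = (j + l) + 5/2 = 5/2 + j + l)
r(J, b) = 59/6 (r(J, b) = 5/2 + 6 - ⅓*(-4) = 5/2 + 6 + 4/3 = 59/6)
(-20*r(1, 1))*((6 - 7) + 2) = (-20*59/6)*((6 - 7) + 2) = -590*(-1 + 2)/3 = -590/3*1 = -590/3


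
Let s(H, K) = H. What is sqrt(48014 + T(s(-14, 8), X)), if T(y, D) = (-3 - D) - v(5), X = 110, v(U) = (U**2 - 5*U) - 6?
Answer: 3*sqrt(5323) ≈ 218.88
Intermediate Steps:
v(U) = -6 + U**2 - 5*U
T(y, D) = 3 - D (T(y, D) = (-3 - D) - (-6 + 5**2 - 5*5) = (-3 - D) - (-6 + 25 - 25) = (-3 - D) - 1*(-6) = (-3 - D) + 6 = 3 - D)
sqrt(48014 + T(s(-14, 8), X)) = sqrt(48014 + (3 - 1*110)) = sqrt(48014 + (3 - 110)) = sqrt(48014 - 107) = sqrt(47907) = 3*sqrt(5323)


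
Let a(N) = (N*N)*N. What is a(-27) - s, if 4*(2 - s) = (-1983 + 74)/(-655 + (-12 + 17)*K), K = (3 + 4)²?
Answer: -32281491/1640 ≈ -19684.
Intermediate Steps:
K = 49 (K = 7² = 49)
a(N) = N³ (a(N) = N²*N = N³)
s = 1371/1640 (s = 2 - (-1983 + 74)/(4*(-655 + (-12 + 17)*49)) = 2 - (-1909)/(4*(-655 + 5*49)) = 2 - (-1909)/(4*(-655 + 245)) = 2 - (-1909)/(4*(-410)) = 2 - (-1909)*(-1)/(4*410) = 2 - ¼*1909/410 = 2 - 1909/1640 = 1371/1640 ≈ 0.83598)
a(-27) - s = (-27)³ - 1*1371/1640 = -19683 - 1371/1640 = -32281491/1640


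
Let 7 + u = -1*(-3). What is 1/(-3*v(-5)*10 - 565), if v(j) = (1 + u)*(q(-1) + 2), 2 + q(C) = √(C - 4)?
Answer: -113/71945 - 18*I*√5/71945 ≈ -0.0015706 - 0.00055944*I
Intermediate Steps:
u = -4 (u = -7 - 1*(-3) = -7 + 3 = -4)
q(C) = -2 + √(-4 + C) (q(C) = -2 + √(C - 4) = -2 + √(-4 + C))
v(j) = -3*I*√5 (v(j) = (1 - 4)*((-2 + √(-4 - 1)) + 2) = -3*((-2 + √(-5)) + 2) = -3*((-2 + I*√5) + 2) = -3*I*√5)
1/(-3*v(-5)*10 - 565) = 1/(-(-9)*I*√5*10 - 565) = 1/((9*I*√5)*10 - 565) = 1/(90*I*√5 - 565) = 1/(-565 + 90*I*√5)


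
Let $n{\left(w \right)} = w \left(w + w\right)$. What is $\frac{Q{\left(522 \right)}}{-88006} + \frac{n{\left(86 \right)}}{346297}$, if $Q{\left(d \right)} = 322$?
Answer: $\frac{595138559}{15238106891} \approx 0.039056$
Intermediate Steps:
$n{\left(w \right)} = 2 w^{2}$ ($n{\left(w \right)} = w 2 w = 2 w^{2}$)
$\frac{Q{\left(522 \right)}}{-88006} + \frac{n{\left(86 \right)}}{346297} = \frac{322}{-88006} + \frac{2 \cdot 86^{2}}{346297} = 322 \left(- \frac{1}{88006}\right) + 2 \cdot 7396 \cdot \frac{1}{346297} = - \frac{161}{44003} + 14792 \cdot \frac{1}{346297} = - \frac{161}{44003} + \frac{14792}{346297} = \frac{595138559}{15238106891}$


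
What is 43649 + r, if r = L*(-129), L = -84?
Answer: 54485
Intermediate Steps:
r = 10836 (r = -84*(-129) = 10836)
43649 + r = 43649 + 10836 = 54485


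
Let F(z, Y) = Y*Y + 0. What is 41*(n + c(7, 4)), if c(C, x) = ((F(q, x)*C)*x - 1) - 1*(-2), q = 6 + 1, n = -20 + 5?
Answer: 17794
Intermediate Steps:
n = -15
q = 7
F(z, Y) = Y² (F(z, Y) = Y² + 0 = Y²)
c(C, x) = 1 + C*x³ (c(C, x) = ((x²*C)*x - 1) - 1*(-2) = ((C*x²)*x - 1) + 2 = (C*x³ - 1) + 2 = (-1 + C*x³) + 2 = 1 + C*x³)
41*(n + c(7, 4)) = 41*(-15 + (1 + 7*4³)) = 41*(-15 + (1 + 7*64)) = 41*(-15 + (1 + 448)) = 41*(-15 + 449) = 41*434 = 17794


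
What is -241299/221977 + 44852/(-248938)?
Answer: -1842752707/1454171327 ≈ -1.2672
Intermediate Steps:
-241299/221977 + 44852/(-248938) = -241299*1/221977 + 44852*(-1/248938) = -241299/221977 - 22426/124469 = -1842752707/1454171327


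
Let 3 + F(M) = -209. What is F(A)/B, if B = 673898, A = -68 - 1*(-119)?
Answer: -106/336949 ≈ -0.00031459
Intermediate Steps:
A = 51 (A = -68 + 119 = 51)
F(M) = -212 (F(M) = -3 - 209 = -212)
F(A)/B = -212/673898 = -212*1/673898 = -106/336949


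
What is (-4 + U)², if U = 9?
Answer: 25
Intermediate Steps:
(-4 + U)² = (-4 + 9)² = 5² = 25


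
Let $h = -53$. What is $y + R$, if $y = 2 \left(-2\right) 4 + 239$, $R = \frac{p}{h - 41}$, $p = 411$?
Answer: $\frac{20551}{94} \approx 218.63$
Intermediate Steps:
$R = - \frac{411}{94}$ ($R = \frac{411}{-53 - 41} = \frac{411}{-94} = 411 \left(- \frac{1}{94}\right) = - \frac{411}{94} \approx -4.3723$)
$y = 223$ ($y = \left(-4\right) 4 + 239 = -16 + 239 = 223$)
$y + R = 223 - \frac{411}{94} = \frac{20551}{94}$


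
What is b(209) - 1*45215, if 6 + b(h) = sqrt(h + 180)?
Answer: -45221 + sqrt(389) ≈ -45201.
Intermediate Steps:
b(h) = -6 + sqrt(180 + h) (b(h) = -6 + sqrt(h + 180) = -6 + sqrt(180 + h))
b(209) - 1*45215 = (-6 + sqrt(180 + 209)) - 1*45215 = (-6 + sqrt(389)) - 45215 = -45221 + sqrt(389)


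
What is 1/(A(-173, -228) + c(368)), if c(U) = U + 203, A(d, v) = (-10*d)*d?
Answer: -1/298719 ≈ -3.3476e-6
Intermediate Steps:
A(d, v) = -10*d²
c(U) = 203 + U
1/(A(-173, -228) + c(368)) = 1/(-10*(-173)² + (203 + 368)) = 1/(-10*29929 + 571) = 1/(-299290 + 571) = 1/(-298719) = -1/298719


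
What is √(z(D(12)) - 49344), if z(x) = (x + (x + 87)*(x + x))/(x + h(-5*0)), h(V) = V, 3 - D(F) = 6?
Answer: 5*I*√1967 ≈ 221.75*I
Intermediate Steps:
D(F) = -3 (D(F) = 3 - 1*6 = 3 - 6 = -3)
z(x) = (x + 2*x*(87 + x))/x (z(x) = (x + (x + 87)*(x + x))/(x - 5*0) = (x + (87 + x)*(2*x))/(x + 0) = (x + 2*x*(87 + x))/x)
√(z(D(12)) - 49344) = √((175 + 2*(-3)) - 49344) = √((175 - 6) - 49344) = √(169 - 49344) = √(-49175) = 5*I*√1967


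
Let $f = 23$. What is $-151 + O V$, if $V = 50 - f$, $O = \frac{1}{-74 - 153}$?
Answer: $- \frac{34304}{227} \approx -151.12$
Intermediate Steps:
$O = - \frac{1}{227}$ ($O = \frac{1}{-227} = - \frac{1}{227} \approx -0.0044053$)
$V = 27$ ($V = 50 - 23 = 27$)
$-151 + O V = -151 - \frac{27}{227} = - \frac{34304}{227}$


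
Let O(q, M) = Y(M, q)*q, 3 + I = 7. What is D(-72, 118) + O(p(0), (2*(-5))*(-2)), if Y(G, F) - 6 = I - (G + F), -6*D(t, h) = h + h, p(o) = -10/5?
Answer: -70/3 ≈ -23.333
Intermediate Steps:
I = 4 (I = -3 + 7 = 4)
p(o) = -2 (p(o) = -10*⅕ = -2)
D(t, h) = -h/3 (D(t, h) = -(h + h)/6 = -h/3)
Y(G, F) = 10 - F - G (Y(G, F) = 6 + (4 - (G + F)) = 6 + (4 - (F + G)) = 6 + (4 + (-F - G)) = 6 + (4 - F - G) = 10 - F - G)
O(q, M) = q*(10 - M - q) (O(q, M) = (10 - q - M)*q = (10 - M - q)*q = q*(10 - M - q))
D(-72, 118) + O(p(0), (2*(-5))*(-2)) = -⅓*118 - 2*(10 - 2*(-5)*(-2) - 1*(-2)) = -118/3 - 2*(10 - (-10)*(-2) + 2) = -118/3 - 2*(10 - 1*20 + 2) = -118/3 - 2*(10 - 20 + 2) = -118/3 - 2*(-8) = -118/3 + 16 = -70/3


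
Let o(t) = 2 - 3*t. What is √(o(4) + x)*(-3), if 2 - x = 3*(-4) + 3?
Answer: -3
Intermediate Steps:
x = 11 (x = 2 - (3*(-4) + 3) = 2 - (-12 + 3) = 2 - 1*(-9) = 2 + 9 = 11)
√(o(4) + x)*(-3) = √((2 - 3*4) + 11)*(-3) = √((2 - 12) + 11)*(-3) = √(-10 + 11)*(-3) = √1*(-3) = 1*(-3) = -3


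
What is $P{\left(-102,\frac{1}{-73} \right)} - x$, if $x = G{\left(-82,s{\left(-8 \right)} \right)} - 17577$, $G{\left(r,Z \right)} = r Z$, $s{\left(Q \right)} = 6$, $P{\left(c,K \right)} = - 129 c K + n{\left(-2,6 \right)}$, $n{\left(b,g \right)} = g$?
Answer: $\frac{1306317}{73} \approx 17895.0$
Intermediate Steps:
$P{\left(c,K \right)} = 6 - 129 K c$ ($P{\left(c,K \right)} = - 129 c K + 6 = - 129 K c + 6 = 6 - 129 K c$)
$G{\left(r,Z \right)} = Z r$
$x = -18069$ ($x = 6 \left(-82\right) - 17577 = -492 - 17577 = -18069$)
$P{\left(-102,\frac{1}{-73} \right)} - x = \left(6 - 129 \frac{1}{-73} \left(-102\right)\right) - -18069 = \left(6 - \left(- \frac{129}{73}\right) \left(-102\right)\right) + 18069 = \left(6 - \frac{13158}{73}\right) + 18069 = - \frac{12720}{73} + 18069 = \frac{1306317}{73}$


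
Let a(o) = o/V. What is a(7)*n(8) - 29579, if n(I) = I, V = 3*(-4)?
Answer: -88751/3 ≈ -29584.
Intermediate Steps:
V = -12
a(o) = -o/12 (a(o) = o/(-12) = o*(-1/12) = -o/12)
a(7)*n(8) - 29579 = -1/12*7*8 - 29579 = -7/12*8 - 29579 = -14/3 - 29579 = -88751/3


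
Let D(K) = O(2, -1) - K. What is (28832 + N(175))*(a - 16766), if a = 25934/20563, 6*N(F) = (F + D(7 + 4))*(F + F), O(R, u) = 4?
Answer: -13317737772768/20563 ≈ -6.4766e+8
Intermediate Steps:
D(K) = 4 - K
N(F) = F*(-7 + F)/3 (N(F) = ((F + (4 - (7 + 4)))*(F + F))/6 = ((F + (4 - 1*11))*(2*F))/6 = ((F + (4 - 11))*(2*F))/6 = ((F - 7)*(2*F))/6 = ((-7 + F)*(2*F))/6 = (2*F*(-7 + F))/6 = F*(-7 + F)/3)
a = 25934/20563 (a = 25934*(1/20563) = 25934/20563 ≈ 1.2612)
(28832 + N(175))*(a - 16766) = (28832 + (⅓)*175*(-7 + 175))*(25934/20563 - 16766) = (28832 + (⅓)*175*168)*(-344733324/20563) = (28832 + 9800)*(-344733324/20563) = 38632*(-344733324/20563) = -13317737772768/20563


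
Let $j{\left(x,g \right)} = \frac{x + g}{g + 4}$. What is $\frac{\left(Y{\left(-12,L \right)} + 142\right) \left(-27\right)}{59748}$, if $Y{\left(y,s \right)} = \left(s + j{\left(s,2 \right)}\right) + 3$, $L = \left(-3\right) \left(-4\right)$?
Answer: $- \frac{717}{9958} \approx -0.072002$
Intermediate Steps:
$j{\left(x,g \right)} = \frac{g + x}{4 + g}$
$L = 12$
$Y{\left(y,s \right)} = \frac{10}{3} + \frac{7 s}{6}$ ($Y{\left(y,s \right)} = \left(s + \frac{2 + s}{4 + 2}\right) + 3 = \left(s + \frac{2 + s}{6}\right) + 3 = \left(s + \left(\frac{1}{3} + \frac{s}{6}\right)\right) + 3 = \left(\frac{1}{3} + \frac{7 s}{6}\right) + 3 = \frac{10}{3} + \frac{7 s}{6}$)
$\frac{\left(Y{\left(-12,L \right)} + 142\right) \left(-27\right)}{59748} = \frac{\left(\left(\frac{10}{3} + \frac{7}{6} \cdot 12\right) + 142\right) \left(-27\right)}{59748} = \left(\left(\frac{10}{3} + 14\right) + 142\right) \left(-27\right) \frac{1}{59748} = \left(\frac{52}{3} + 142\right) \left(-27\right) \frac{1}{59748} = \frac{478}{3} \left(-27\right) \frac{1}{59748} = \left(-4302\right) \frac{1}{59748} = - \frac{717}{9958}$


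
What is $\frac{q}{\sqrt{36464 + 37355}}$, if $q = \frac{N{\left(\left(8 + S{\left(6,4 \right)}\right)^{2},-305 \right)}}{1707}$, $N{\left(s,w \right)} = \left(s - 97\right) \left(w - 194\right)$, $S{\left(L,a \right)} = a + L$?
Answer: $- \frac{113273 \sqrt{73819}}{126009033} \approx -0.24424$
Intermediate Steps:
$S{\left(L,a \right)} = L + a$
$N{\left(s,w \right)} = \left(-194 + w\right) \left(-97 + s\right)$ ($N{\left(s,w \right)} = \left(-97 + s\right) \left(-194 + w\right) = \left(-194 + w\right) \left(-97 + s\right)$)
$q = - \frac{113273}{1707}$ ($q = \frac{18818 - 194 \left(8 + \left(6 + 4\right)\right)^{2} - -29585 + \left(8 + \left(6 + 4\right)\right)^{2} \left(-305\right)}{1707} = \left(18818 - 194 \left(8 + 10\right)^{2} + 29585 + \left(8 + 10\right)^{2} \left(-305\right)\right) \frac{1}{1707} = \left(18818 - 194 \cdot 18^{2} + 29585 + 18^{2} \left(-305\right)\right) \frac{1}{1707} = \left(18818 - 62856 + 29585 + 324 \left(-305\right)\right) \frac{1}{1707} = \left(18818 - 62856 + 29585 - 98820\right) \frac{1}{1707} = \left(-113273\right) \frac{1}{1707} = - \frac{113273}{1707} \approx -66.358$)
$\frac{q}{\sqrt{36464 + 37355}} = - \frac{113273}{1707 \sqrt{36464 + 37355}} = - \frac{113273}{1707 \sqrt{73819}} = - \frac{113273 \frac{\sqrt{73819}}{73819}}{1707} = - \frac{113273 \sqrt{73819}}{126009033}$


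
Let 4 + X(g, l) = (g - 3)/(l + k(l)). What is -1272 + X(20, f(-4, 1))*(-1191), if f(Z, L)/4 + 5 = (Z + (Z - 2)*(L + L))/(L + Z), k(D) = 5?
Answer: 5607/19 ≈ 295.11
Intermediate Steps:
f(Z, L) = -20 + 4*(Z + 2*L*(-2 + Z))/(L + Z) (f(Z, L) = -20 + 4*((Z + (Z - 2)*(L + L))/(L + Z)) = -20 + 4*((Z + (-2 + Z)*(2*L))/(L + Z)) = -20 + 4*((Z + 2*L*(-2 + Z))/(L + Z)) = -20 + 4*(Z + 2*L*(-2 + Z))/(L + Z))
X(g, l) = -4 + (-3 + g)/(5 + l) (X(g, l) = -4 + (g - 3)/(l + 5) = -4 + (-3 + g)/(5 + l))
-1272 + X(20, f(-4, 1))*(-1191) = -1272 + ((-23 + 20 - 16*(-9*1 - 4*(-4) + 2*1*(-4))/(1 - 4))/(5 + 4*(-9*1 - 4*(-4) + 2*1*(-4))/(1 - 4)))*(-1191) = -1272 + ((-23 + 20 - 16*(-9 + 16 - 8)/(-3))/(5 + 4*(-9 + 16 - 8)/(-3)))*(-1191) = -1272 + ((-23 + 20 - 16*(-1)*(-1)/3)/(5 + 4*(-1/3)*(-1)))*(-1191) = -1272 + ((-23 + 20 - 4*4/3)/(5 + 4/3))*(-1191) = -1272 + ((-23 + 20 - 16/3)/(19/3))*(-1191) = -1272 + ((3/19)*(-25/3))*(-1191) = -1272 - 25/19*(-1191) = -1272 + 29775/19 = 5607/19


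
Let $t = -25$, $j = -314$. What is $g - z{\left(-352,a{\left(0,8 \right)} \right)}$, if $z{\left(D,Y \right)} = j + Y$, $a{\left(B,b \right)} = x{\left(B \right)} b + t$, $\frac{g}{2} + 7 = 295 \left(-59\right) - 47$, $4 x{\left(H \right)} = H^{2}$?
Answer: $-34579$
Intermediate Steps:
$x{\left(H \right)} = \frac{H^{2}}{4}$
$g = -34918$ ($g = -14 + 2 \left(295 \left(-59\right) - 47\right) = -14 + 2 \left(-17405 - 47\right) = -14 + 2 \left(-17452\right) = -14 - 34904 = -34918$)
$a{\left(B,b \right)} = -25 + \frac{b B^{2}}{4}$ ($a{\left(B,b \right)} = \frac{B^{2}}{4} b - 25 = \frac{b B^{2}}{4} - 25 = -25 + \frac{b B^{2}}{4}$)
$z{\left(D,Y \right)} = -314 + Y$
$g - z{\left(-352,a{\left(0,8 \right)} \right)} = -34918 - \left(-314 - \left(25 - 2 \cdot 0^{2}\right)\right) = -34918 - \left(-314 - \left(25 - 0\right)\right) = -34918 - \left(-314 + \left(-25 + 0\right)\right) = -34918 - \left(-314 - 25\right) = -34918 - -339 = -34918 + 339 = -34579$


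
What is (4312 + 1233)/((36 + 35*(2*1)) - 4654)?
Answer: -5545/4548 ≈ -1.2192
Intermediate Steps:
(4312 + 1233)/((36 + 35*(2*1)) - 4654) = 5545/((36 + 35*2) - 4654) = 5545/((36 + 70) - 4654) = 5545/(106 - 4654) = 5545/(-4548) = 5545*(-1/4548) = -5545/4548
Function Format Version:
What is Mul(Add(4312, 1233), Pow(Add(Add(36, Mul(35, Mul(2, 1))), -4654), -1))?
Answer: Rational(-5545, 4548) ≈ -1.2192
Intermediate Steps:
Mul(Add(4312, 1233), Pow(Add(Add(36, Mul(35, Mul(2, 1))), -4654), -1)) = Mul(5545, Pow(Add(Add(36, Mul(35, 2)), -4654), -1)) = Mul(5545, Pow(Add(Add(36, 70), -4654), -1)) = Mul(5545, Pow(Add(106, -4654), -1)) = Mul(5545, Pow(-4548, -1)) = Mul(5545, Rational(-1, 4548)) = Rational(-5545, 4548)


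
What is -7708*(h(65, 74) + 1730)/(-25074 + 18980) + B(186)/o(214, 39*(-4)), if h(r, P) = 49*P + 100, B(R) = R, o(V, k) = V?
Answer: 204565249/29639 ≈ 6901.9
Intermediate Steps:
h(r, P) = 100 + 49*P
-7708*(h(65, 74) + 1730)/(-25074 + 18980) + B(186)/o(214, 39*(-4)) = -7708*((100 + 49*74) + 1730)/(-25074 + 18980) + 186/214 = -7708/((-6094/((100 + 3626) + 1730))) + 186*(1/214) = -7708/((-6094/(3726 + 1730))) + 93/107 = -7708/((-6094/5456)) + 93/107 = -7708/((-6094*1/5456)) + 93/107 = -7708/(-277/248) + 93/107 = -7708*(-248/277) + 93/107 = 1911584/277 + 93/107 = 204565249/29639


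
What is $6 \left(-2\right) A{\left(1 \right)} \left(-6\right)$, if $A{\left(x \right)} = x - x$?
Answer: $0$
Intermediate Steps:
$A{\left(x \right)} = 0$
$6 \left(-2\right) A{\left(1 \right)} \left(-6\right) = 6 \left(-2\right) 0 \left(-6\right) = \left(-12\right) 0 \left(-6\right) = 0 \left(-6\right) = 0$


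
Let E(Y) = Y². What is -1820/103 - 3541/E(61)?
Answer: -7136943/383263 ≈ -18.622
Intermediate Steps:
-1820/103 - 3541/E(61) = -1820/103 - 3541/(61²) = -1820*1/103 - 3541/3721 = -1820/103 - 3541*1/3721 = -1820/103 - 3541/3721 = -7136943/383263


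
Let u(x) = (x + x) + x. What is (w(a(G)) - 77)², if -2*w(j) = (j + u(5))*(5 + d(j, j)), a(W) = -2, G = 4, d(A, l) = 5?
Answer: 20164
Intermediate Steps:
u(x) = 3*x (u(x) = 2*x + x = 3*x)
w(j) = -75 - 5*j (w(j) = -(j + 3*5)*(5 + 5)/2 = -(j + 15)*10/2 = -(15 + j)*10/2 = -(150 + 10*j)/2 = -75 - 5*j)
(w(a(G)) - 77)² = ((-75 - 5*(-2)) - 77)² = ((-75 + 10) - 77)² = (-65 - 77)² = (-142)² = 20164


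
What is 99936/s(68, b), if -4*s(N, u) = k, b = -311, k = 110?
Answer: -199872/55 ≈ -3634.0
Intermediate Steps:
s(N, u) = -55/2 (s(N, u) = -¼*110 = -55/2)
99936/s(68, b) = 99936/(-55/2) = 99936*(-2/55) = -199872/55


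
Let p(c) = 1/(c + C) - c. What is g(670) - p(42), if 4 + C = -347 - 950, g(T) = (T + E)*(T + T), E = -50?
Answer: 1046030079/1259 ≈ 8.3084e+5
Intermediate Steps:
g(T) = 2*T*(-50 + T) (g(T) = (T - 50)*(T + T) = (-50 + T)*(2*T) = 2*T*(-50 + T))
C = -1301 (C = -4 + (-347 - 950) = -4 - 1297 = -1301)
p(c) = 1/(-1301 + c) - c (p(c) = 1/(c - 1301) - c = 1/(-1301 + c) - c)
g(670) - p(42) = 2*670*(-50 + 670) - (1 - 1*42**2 + 1301*42)/(-1301 + 42) = 2*670*620 - (1 - 1*1764 + 54642)/(-1259) = 830800 - (-1)*(1 - 1764 + 54642)/1259 = 830800 - (-1)*52879/1259 = 830800 - 1*(-52879/1259) = 830800 + 52879/1259 = 1046030079/1259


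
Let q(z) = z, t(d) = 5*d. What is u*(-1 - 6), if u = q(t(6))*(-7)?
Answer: 1470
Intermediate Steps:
u = -210 (u = (5*6)*(-7) = 30*(-7) = -210)
u*(-1 - 6) = -210*(-1 - 6) = -210*(-7) = 1470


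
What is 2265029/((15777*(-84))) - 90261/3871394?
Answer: -4444219847687/2565317291796 ≈ -1.7324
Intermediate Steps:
2265029/((15777*(-84))) - 90261/3871394 = 2265029/(-1325268) - 90261*1/3871394 = 2265029*(-1/1325268) - 90261/3871394 = -2265029/1325268 - 90261/3871394 = -4444219847687/2565317291796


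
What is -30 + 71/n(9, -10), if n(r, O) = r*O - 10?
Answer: -3071/100 ≈ -30.710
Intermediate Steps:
n(r, O) = -10 + O*r (n(r, O) = O*r - 10 = -10 + O*r)
-30 + 71/n(9, -10) = -30 + 71/(-10 - 10*9) = -30 + 71/(-10 - 90) = -30 + 71/(-100) = -30 + 71*(-1/100) = -30 - 71/100 = -3071/100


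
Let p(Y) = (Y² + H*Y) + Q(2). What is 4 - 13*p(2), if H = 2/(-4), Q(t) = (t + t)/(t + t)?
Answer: -48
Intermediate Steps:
Q(t) = 1 (Q(t) = (2*t)/((2*t)) = (2*t)*(1/(2*t)) = 1)
H = -½ (H = 2*(-¼) = -½ ≈ -0.50000)
p(Y) = 1 + Y² - Y/2 (p(Y) = (Y² - Y/2) + 1 = 1 + Y² - Y/2)
4 - 13*p(2) = 4 - 13*(1 + 2² - ½*2) = 4 - 13*(1 + 4 - 1) = 4 - 13*4 = 4 - 52 = -48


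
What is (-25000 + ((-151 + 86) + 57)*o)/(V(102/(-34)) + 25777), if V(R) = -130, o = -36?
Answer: -24712/25647 ≈ -0.96354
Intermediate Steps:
(-25000 + ((-151 + 86) + 57)*o)/(V(102/(-34)) + 25777) = (-25000 + ((-151 + 86) + 57)*(-36))/(-130 + 25777) = (-25000 + (-65 + 57)*(-36))/25647 = (-25000 - 8*(-36))*(1/25647) = (-25000 + 288)*(1/25647) = -24712*1/25647 = -24712/25647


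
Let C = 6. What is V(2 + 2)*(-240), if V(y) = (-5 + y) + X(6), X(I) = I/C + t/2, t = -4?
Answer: 480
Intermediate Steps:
X(I) = -2 + I/6 (X(I) = I/6 - 4/2 = I*(⅙) - 4*½ = I/6 - 2 = -2 + I/6)
V(y) = -6 + y (V(y) = (-5 + y) + (-2 + (⅙)*6) = (-5 + y) + (-2 + 1) = (-5 + y) - 1 = -6 + y)
V(2 + 2)*(-240) = (-6 + (2 + 2))*(-240) = (-6 + 4)*(-240) = -2*(-240) = 480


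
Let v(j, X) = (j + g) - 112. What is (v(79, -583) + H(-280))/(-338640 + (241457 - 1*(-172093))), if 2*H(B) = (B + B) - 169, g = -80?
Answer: -191/29964 ≈ -0.0063743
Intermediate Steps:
H(B) = -169/2 + B (H(B) = ((B + B) - 169)/2 = (2*B - 169)/2 = (-169 + 2*B)/2 = -169/2 + B)
v(j, X) = -192 + j (v(j, X) = (j - 80) - 112 = (-80 + j) - 112 = -192 + j)
(v(79, -583) + H(-280))/(-338640 + (241457 - 1*(-172093))) = ((-192 + 79) + (-169/2 - 280))/(-338640 + (241457 - 1*(-172093))) = (-113 - 729/2)/(-338640 + (241457 + 172093)) = -955/(2*(-338640 + 413550)) = -955/2/74910 = -955/2*1/74910 = -191/29964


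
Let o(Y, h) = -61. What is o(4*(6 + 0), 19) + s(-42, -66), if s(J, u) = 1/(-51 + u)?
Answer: -7138/117 ≈ -61.009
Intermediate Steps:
o(4*(6 + 0), 19) + s(-42, -66) = -61 + 1/(-51 - 66) = -61 + 1/(-117) = -61 - 1/117 = -7138/117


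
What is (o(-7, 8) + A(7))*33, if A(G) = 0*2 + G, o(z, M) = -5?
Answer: 66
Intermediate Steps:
A(G) = G (A(G) = 0 + G = G)
(o(-7, 8) + A(7))*33 = (-5 + 7)*33 = 2*33 = 66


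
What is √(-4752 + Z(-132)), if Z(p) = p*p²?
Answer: 12*I*√16005 ≈ 1518.1*I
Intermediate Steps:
Z(p) = p³
√(-4752 + Z(-132)) = √(-4752 + (-132)³) = √(-4752 - 2299968) = √(-2304720) = 12*I*√16005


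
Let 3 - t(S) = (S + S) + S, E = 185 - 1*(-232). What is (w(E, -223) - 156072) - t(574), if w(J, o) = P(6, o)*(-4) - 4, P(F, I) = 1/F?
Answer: -463073/3 ≈ -1.5436e+5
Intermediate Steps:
E = 417 (E = 185 + 232 = 417)
w(J, o) = -14/3 (w(J, o) = -4/6 - 4 = (⅙)*(-4) - 4 = -⅔ - 4 = -14/3)
t(S) = 3 - 3*S (t(S) = 3 - ((S + S) + S) = 3 - (2*S + S) = 3 - 3*S)
(w(E, -223) - 156072) - t(574) = (-14/3 - 156072) - (3 - 3*574) = -468230/3 - (3 - 1722) = -468230/3 - 1*(-1719) = -468230/3 + 1719 = -463073/3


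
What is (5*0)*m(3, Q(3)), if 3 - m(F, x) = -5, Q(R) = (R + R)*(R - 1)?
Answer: 0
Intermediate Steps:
Q(R) = 2*R*(-1 + R) (Q(R) = (2*R)*(-1 + R) = 2*R*(-1 + R))
m(F, x) = 8 (m(F, x) = 3 - 1*(-5) = 3 + 5 = 8)
(5*0)*m(3, Q(3)) = (5*0)*8 = 0*8 = 0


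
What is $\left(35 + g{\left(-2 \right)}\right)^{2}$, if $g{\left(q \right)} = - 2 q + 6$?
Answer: $2025$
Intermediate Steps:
$g{\left(q \right)} = 6 - 2 q$
$\left(35 + g{\left(-2 \right)}\right)^{2} = \left(35 + \left(6 - -4\right)\right)^{2} = \left(35 + \left(6 + 4\right)\right)^{2} = \left(35 + 10\right)^{2} = 45^{2} = 2025$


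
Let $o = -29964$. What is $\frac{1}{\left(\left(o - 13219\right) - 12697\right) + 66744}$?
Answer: $\frac{1}{10864} \approx 9.2047 \cdot 10^{-5}$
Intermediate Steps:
$\frac{1}{\left(\left(o - 13219\right) - 12697\right) + 66744} = \frac{1}{\left(\left(-29964 - 13219\right) - 12697\right) + 66744} = \frac{1}{\left(-43183 - 12697\right) + 66744} = \frac{1}{-55880 + 66744} = \frac{1}{10864}$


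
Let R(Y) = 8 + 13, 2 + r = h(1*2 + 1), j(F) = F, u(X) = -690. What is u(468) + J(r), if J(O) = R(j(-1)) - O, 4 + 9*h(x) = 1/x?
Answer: -17998/27 ≈ -666.59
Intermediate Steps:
h(x) = -4/9 + 1/(9*x) (h(x) = -4/9 + (1/x)/9 = -4/9 + 1/(9*x))
r = -65/27 (r = -2 + (1 - 4*(1*2 + 1))/(9*(1*2 + 1)) = -2 + (1 - 4*(2 + 1))/(9*(2 + 1)) = -2 + (1/9)*(1 - 4*3)/3 = -2 + (1/9)*(1/3)*(1 - 12) = -2 + (1/9)*(1/3)*(-11) = -2 - 11/27 = -65/27 ≈ -2.4074)
R(Y) = 21
J(O) = 21 - O
u(468) + J(r) = -690 + (21 - 1*(-65/27)) = -690 + (21 + 65/27) = -690 + 632/27 = -17998/27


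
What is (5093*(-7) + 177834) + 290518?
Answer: 432701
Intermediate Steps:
(5093*(-7) + 177834) + 290518 = (-35651 + 177834) + 290518 = 142183 + 290518 = 432701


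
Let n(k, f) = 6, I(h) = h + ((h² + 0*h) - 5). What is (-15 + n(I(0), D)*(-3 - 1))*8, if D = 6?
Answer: -312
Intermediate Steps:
I(h) = -5 + h + h² (I(h) = h + ((h² + 0) - 5) = h + (h² - 5) = h + (-5 + h²) = -5 + h + h²)
(-15 + n(I(0), D)*(-3 - 1))*8 = (-15 + 6*(-3 - 1))*8 = (-15 + 6*(-4))*8 = (-15 - 24)*8 = -39*8 = -312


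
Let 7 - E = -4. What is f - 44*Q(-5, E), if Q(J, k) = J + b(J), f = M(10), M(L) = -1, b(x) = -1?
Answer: 263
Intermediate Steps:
E = 11 (E = 7 - 1*(-4) = 7 + 4 = 11)
f = -1
Q(J, k) = -1 + J (Q(J, k) = J - 1 = -1 + J)
f - 44*Q(-5, E) = -1 - 44*(-1 - 5) = -1 - 44*(-6) = -1 + 264 = 263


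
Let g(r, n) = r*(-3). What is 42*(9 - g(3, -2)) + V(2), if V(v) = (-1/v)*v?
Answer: 755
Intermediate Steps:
g(r, n) = -3*r
V(v) = -1
42*(9 - g(3, -2)) + V(2) = 42*(9 - (-3)*3) - 1 = 42*(9 - 1*(-9)) - 1 = 42*(9 + 9) - 1 = 42*18 - 1 = 756 - 1 = 755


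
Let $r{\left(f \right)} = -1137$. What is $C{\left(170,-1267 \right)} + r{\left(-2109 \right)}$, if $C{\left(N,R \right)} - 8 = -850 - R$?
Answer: $-712$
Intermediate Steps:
$C{\left(N,R \right)} = -842 - R$ ($C{\left(N,R \right)} = 8 - \left(850 + R\right) = -842 - R$)
$C{\left(170,-1267 \right)} + r{\left(-2109 \right)} = \left(-842 - -1267\right) - 1137 = \left(-842 + 1267\right) - 1137 = 425 - 1137 = -712$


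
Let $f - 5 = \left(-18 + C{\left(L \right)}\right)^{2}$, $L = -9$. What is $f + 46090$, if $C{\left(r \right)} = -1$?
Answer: $46456$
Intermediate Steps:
$f = 366$ ($f = 5 + \left(-18 - 1\right)^{2} = 5 + \left(-19\right)^{2} = 5 + 361 = 366$)
$f + 46090 = 366 + 46090 = 46456$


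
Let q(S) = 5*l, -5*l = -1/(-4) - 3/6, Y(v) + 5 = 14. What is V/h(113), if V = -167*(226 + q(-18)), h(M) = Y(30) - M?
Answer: 151135/416 ≈ 363.31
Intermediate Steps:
Y(v) = 9 (Y(v) = -5 + 14 = 9)
l = 1/20 (l = -(-1/(-4) - 3/6)/5 = -(-1*(-1/4) - 3*1/6)/5 = -(1/4 - 1/2)/5 = -1/5*(-1/4) = 1/20 ≈ 0.050000)
h(M) = 9 - M
q(S) = 1/4 (q(S) = 5*(1/20) = 1/4)
V = -151135/4 (V = -167*(226 + 1/4) = -167*905/4 = -151135/4 ≈ -37784.)
V/h(113) = -151135/(4*(9 - 1*113)) = -151135/(4*(9 - 113)) = -151135/4/(-104) = -151135/4*(-1/104) = 151135/416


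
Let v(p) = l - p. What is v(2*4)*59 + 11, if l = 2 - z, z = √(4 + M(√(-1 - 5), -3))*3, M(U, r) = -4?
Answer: -343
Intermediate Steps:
z = 0 (z = √(4 - 4)*3 = √0*3 = 0*3 = 0)
l = 2 (l = 2 - 1*0 = 2 + 0 = 2)
v(p) = 2 - p
v(2*4)*59 + 11 = (2 - 2*4)*59 + 11 = (2 - 1*8)*59 + 11 = (2 - 8)*59 + 11 = -6*59 + 11 = -354 + 11 = -343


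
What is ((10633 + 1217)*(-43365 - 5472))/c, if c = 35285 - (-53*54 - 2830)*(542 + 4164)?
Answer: -578718450/26821837 ≈ -21.576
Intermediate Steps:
c = 26821837 (c = 35285 - (-2862 - 2830)*4706 = 35285 - (-5692)*4706 = 35285 - 1*(-26786552) = 35285 + 26786552 = 26821837)
((10633 + 1217)*(-43365 - 5472))/c = ((10633 + 1217)*(-43365 - 5472))/26821837 = (11850*(-48837))*(1/26821837) = -578718450*1/26821837 = -578718450/26821837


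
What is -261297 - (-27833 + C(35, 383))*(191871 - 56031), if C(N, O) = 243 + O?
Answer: 3695537583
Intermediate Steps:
-261297 - (-27833 + C(35, 383))*(191871 - 56031) = -261297 - (-27833 + (243 + 383))*(191871 - 56031) = -261297 - (-27833 + 626)*135840 = -261297 - (-27207)*135840 = -261297 - 1*(-3695798880) = -261297 + 3695798880 = 3695537583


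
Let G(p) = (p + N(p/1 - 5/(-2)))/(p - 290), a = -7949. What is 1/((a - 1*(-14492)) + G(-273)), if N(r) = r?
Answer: 1126/7368505 ≈ 0.00015281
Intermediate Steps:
G(p) = (5/2 + 2*p)/(-290 + p) (G(p) = (p + (p/1 - 5/(-2)))/(p - 290) = (p + (p*1 - 5*(-½)))/(-290 + p) = (p + (p + 5/2))/(-290 + p) = (p + (5/2 + p))/(-290 + p) = (5/2 + 2*p)/(-290 + p))
1/((a - 1*(-14492)) + G(-273)) = 1/((-7949 - 1*(-14492)) + (5 + 4*(-273))/(2*(-290 - 273))) = 1/((-7949 + 14492) + (½)*(5 - 1092)/(-563)) = 1/(6543 + (½)*(-1/563)*(-1087)) = 1/(6543 + 1087/1126) = 1/(7368505/1126) = 1126/7368505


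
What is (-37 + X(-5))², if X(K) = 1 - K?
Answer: 961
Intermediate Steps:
(-37 + X(-5))² = (-37 + (1 - 1*(-5)))² = (-37 + (1 + 5))² = (-37 + 6)² = (-31)² = 961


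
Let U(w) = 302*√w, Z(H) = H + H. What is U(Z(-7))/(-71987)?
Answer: -302*I*√14/71987 ≈ -0.015697*I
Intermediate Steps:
Z(H) = 2*H
U(Z(-7))/(-71987) = (302*√(2*(-7)))/(-71987) = (302*√(-14))*(-1/71987) = (302*(I*√14))*(-1/71987) = (302*I*√14)*(-1/71987) = -302*I*√14/71987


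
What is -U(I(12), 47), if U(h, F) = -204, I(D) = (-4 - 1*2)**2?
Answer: 204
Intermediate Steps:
I(D) = 36 (I(D) = (-4 - 2)**2 = (-6)**2 = 36)
-U(I(12), 47) = -1*(-204) = 204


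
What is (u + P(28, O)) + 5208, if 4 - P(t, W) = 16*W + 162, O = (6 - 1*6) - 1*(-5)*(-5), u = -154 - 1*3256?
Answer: 2040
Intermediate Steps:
u = -3410 (u = -154 - 3256 = -3410)
O = -25 (O = (6 - 6) + 5*(-5) = 0 - 25 = -25)
P(t, W) = -158 - 16*W (P(t, W) = 4 - (16*W + 162) = 4 - (162 + 16*W) = 4 + (-162 - 16*W) = -158 - 16*W)
(u + P(28, O)) + 5208 = (-3410 + (-158 - 16*(-25))) + 5208 = (-3410 + (-158 + 400)) + 5208 = (-3410 + 242) + 5208 = -3168 + 5208 = 2040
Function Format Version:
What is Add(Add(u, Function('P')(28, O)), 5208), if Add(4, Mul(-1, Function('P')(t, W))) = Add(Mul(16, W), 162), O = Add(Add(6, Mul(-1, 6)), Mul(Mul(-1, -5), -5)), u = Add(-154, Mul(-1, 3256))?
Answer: 2040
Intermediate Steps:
u = -3410 (u = Add(-154, -3256) = -3410)
O = -25 (O = Add(Add(6, -6), Mul(5, -5)) = Add(0, -25) = -25)
Function('P')(t, W) = Add(-158, Mul(-16, W)) (Function('P')(t, W) = Add(4, Mul(-1, Add(Mul(16, W), 162))) = Add(4, Mul(-1, Add(162, Mul(16, W)))) = Add(4, Add(-162, Mul(-16, W))) = Add(-158, Mul(-16, W)))
Add(Add(u, Function('P')(28, O)), 5208) = Add(Add(-3410, Add(-158, Mul(-16, -25))), 5208) = Add(Add(-3410, Add(-158, 400)), 5208) = Add(Add(-3410, 242), 5208) = Add(-3168, 5208) = 2040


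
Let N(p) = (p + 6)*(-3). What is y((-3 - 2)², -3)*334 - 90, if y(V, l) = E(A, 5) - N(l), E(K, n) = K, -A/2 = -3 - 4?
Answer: 7592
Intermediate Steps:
A = 14 (A = -2*(-3 - 4) = -2*(-7) = 14)
N(p) = -18 - 3*p (N(p) = (6 + p)*(-3) = -18 - 3*p)
y(V, l) = 32 + 3*l (y(V, l) = 14 - (-18 - 3*l) = 14 + (18 + 3*l) = 32 + 3*l)
y((-3 - 2)², -3)*334 - 90 = (32 + 3*(-3))*334 - 90 = (32 - 9)*334 - 90 = 23*334 - 90 = 7682 - 90 = 7592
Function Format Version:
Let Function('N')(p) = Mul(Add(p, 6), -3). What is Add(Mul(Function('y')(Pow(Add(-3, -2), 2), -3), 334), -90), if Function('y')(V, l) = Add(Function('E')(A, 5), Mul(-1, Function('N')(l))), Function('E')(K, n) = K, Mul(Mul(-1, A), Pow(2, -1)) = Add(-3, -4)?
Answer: 7592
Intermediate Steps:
A = 14 (A = Mul(-2, Add(-3, -4)) = Mul(-2, -7) = 14)
Function('N')(p) = Add(-18, Mul(-3, p)) (Function('N')(p) = Mul(Add(6, p), -3) = Add(-18, Mul(-3, p)))
Function('y')(V, l) = Add(32, Mul(3, l)) (Function('y')(V, l) = Add(14, Mul(-1, Add(-18, Mul(-3, l)))) = Add(14, Add(18, Mul(3, l))) = Add(32, Mul(3, l)))
Add(Mul(Function('y')(Pow(Add(-3, -2), 2), -3), 334), -90) = Add(Mul(Add(32, Mul(3, -3)), 334), -90) = Add(Mul(Add(32, -9), 334), -90) = Add(Mul(23, 334), -90) = Add(7682, -90) = 7592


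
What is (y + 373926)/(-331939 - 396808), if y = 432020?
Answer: -805946/728747 ≈ -1.1059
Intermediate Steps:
(y + 373926)/(-331939 - 396808) = (432020 + 373926)/(-331939 - 396808) = 805946/(-728747) = 805946*(-1/728747) = -805946/728747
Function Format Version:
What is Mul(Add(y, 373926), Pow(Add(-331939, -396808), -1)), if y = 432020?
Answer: Rational(-805946, 728747) ≈ -1.1059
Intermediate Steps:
Mul(Add(y, 373926), Pow(Add(-331939, -396808), -1)) = Mul(Add(432020, 373926), Pow(Add(-331939, -396808), -1)) = Mul(805946, Pow(-728747, -1)) = Mul(805946, Rational(-1, 728747)) = Rational(-805946, 728747)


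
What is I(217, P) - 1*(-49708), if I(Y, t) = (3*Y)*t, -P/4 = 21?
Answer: -4976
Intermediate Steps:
P = -84 (P = -4*21 = -84)
I(Y, t) = 3*Y*t
I(217, P) - 1*(-49708) = 3*217*(-84) - 1*(-49708) = -54684 + 49708 = -4976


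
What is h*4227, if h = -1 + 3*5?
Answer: 59178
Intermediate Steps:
h = 14 (h = -1 + 15 = 14)
h*4227 = 14*4227 = 59178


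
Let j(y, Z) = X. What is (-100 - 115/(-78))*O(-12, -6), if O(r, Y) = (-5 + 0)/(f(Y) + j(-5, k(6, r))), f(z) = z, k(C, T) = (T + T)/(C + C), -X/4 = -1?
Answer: -38425/156 ≈ -246.31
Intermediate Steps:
X = 4 (X = -4*(-1) = 4)
k(C, T) = T/C (k(C, T) = (2*T)/((2*C)) = (2*T)*(1/(2*C)) = T/C)
j(y, Z) = 4
O(r, Y) = -5/(4 + Y) (O(r, Y) = (-5 + 0)/(Y + 4) = -5/(4 + Y))
(-100 - 115/(-78))*O(-12, -6) = (-100 - 115/(-78))*(-5/(4 - 6)) = (-100 - 115*(-1/78))*(-5/(-2)) = (-100 + 115/78)*(-5*(-1/2)) = -7685/78*5/2 = -38425/156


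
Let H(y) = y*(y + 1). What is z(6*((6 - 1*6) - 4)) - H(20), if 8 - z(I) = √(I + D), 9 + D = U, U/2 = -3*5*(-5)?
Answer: -412 - 3*√13 ≈ -422.82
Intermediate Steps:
U = 150 (U = 2*(-3*5*(-5)) = 2*(-15*(-5)) = 2*75 = 150)
D = 141 (D = -9 + 150 = 141)
z(I) = 8 - √(141 + I) (z(I) = 8 - √(I + 141) = 8 - √(141 + I))
H(y) = y*(1 + y)
z(6*((6 - 1*6) - 4)) - H(20) = (8 - √(141 + 6*((6 - 1*6) - 4))) - 20*(1 + 20) = (8 - √(141 + 6*((6 - 6) - 4))) - 20*21 = (8 - √(141 + 6*(0 - 4))) - 1*420 = (8 - √(141 + 6*(-4))) - 420 = (8 - √(141 - 24)) - 420 = (8 - √117) - 420 = (8 - 3*√13) - 420 = -412 - 3*√13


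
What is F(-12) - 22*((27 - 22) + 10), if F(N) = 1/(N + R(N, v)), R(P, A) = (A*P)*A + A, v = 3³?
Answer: -2881891/8733 ≈ -330.00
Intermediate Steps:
v = 27
R(P, A) = A + P*A² (R(P, A) = P*A² + A = A + P*A²)
F(N) = 1/(27 + 730*N) (F(N) = 1/(N + 27*(1 + 27*N)) = 1/(N + (27 + 729*N)) = 1/(27 + 730*N))
F(-12) - 22*((27 - 22) + 10) = 1/(27 + 730*(-12)) - 22*((27 - 22) + 10) = 1/(27 - 8760) - 22*(5 + 10) = 1/(-8733) - 22*15 = -1/8733 - 330 = -2881891/8733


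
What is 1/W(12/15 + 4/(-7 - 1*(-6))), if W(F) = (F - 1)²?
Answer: 25/441 ≈ 0.056689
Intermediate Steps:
W(F) = (-1 + F)²
1/W(12/15 + 4/(-7 - 1*(-6))) = 1/((-1 + (12/15 + 4/(-7 - 1*(-6))))²) = 1/((-1 + (12*(1/15) + 4/(-7 + 6)))²) = 1/((-1 + (⅘ + 4/(-1)))²) = 1/((-1 + (⅘ + 4*(-1)))²) = 1/((-1 + (⅘ - 4))²) = 1/((-1 - 16/5)²) = 1/((-21/5)²) = 1/(441/25) = 25/441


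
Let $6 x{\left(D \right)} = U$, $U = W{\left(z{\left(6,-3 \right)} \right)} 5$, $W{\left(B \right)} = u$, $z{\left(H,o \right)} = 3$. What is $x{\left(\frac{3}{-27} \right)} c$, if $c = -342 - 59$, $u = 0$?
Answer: $0$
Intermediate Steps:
$c = -401$ ($c = -342 - 59 = -401$)
$W{\left(B \right)} = 0$
$U = 0$ ($U = 0 \cdot 5 = 0$)
$x{\left(D \right)} = 0$ ($x{\left(D \right)} = \frac{1}{6} \cdot 0 = 0$)
$x{\left(\frac{3}{-27} \right)} c = 0 \left(-401\right) = 0$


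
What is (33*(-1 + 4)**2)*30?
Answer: 8910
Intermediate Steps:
(33*(-1 + 4)**2)*30 = (33*3**2)*30 = (33*9)*30 = 297*30 = 8910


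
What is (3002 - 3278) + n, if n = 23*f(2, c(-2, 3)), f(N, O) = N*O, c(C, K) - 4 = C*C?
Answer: 92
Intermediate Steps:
c(C, K) = 4 + C**2 (c(C, K) = 4 + C*C = 4 + C**2)
n = 368 (n = 23*(2*(4 + (-2)**2)) = 23*(2*(4 + 4)) = 23*(2*8) = 23*16 = 368)
(3002 - 3278) + n = (3002 - 3278) + 368 = -276 + 368 = 92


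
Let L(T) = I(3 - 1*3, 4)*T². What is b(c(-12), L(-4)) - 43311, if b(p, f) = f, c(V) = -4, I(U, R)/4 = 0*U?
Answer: -43311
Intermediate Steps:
I(U, R) = 0 (I(U, R) = 4*(0*U) = 4*0 = 0)
L(T) = 0 (L(T) = 0*T² = 0)
b(c(-12), L(-4)) - 43311 = 0 - 43311 = -43311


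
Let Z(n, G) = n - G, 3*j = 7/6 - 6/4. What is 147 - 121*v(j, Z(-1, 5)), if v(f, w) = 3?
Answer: -216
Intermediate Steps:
j = -⅑ (j = (7/6 - 6/4)/3 = (7*(⅙) - 6*¼)/3 = (7/6 - 3/2)/3 = (⅓)*(-⅓) = -⅑ ≈ -0.11111)
147 - 121*v(j, Z(-1, 5)) = 147 - 121*3 = 147 - 363 = -216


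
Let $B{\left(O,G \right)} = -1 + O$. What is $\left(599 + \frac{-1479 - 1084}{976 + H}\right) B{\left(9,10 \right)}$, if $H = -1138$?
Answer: $\frac{398404}{81} \approx 4918.6$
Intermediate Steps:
$\left(599 + \frac{-1479 - 1084}{976 + H}\right) B{\left(9,10 \right)} = \left(599 + \frac{-1479 - 1084}{976 - 1138}\right) \left(-1 + 9\right) = \left(599 - \frac{2563}{-162}\right) 8 = \left(599 - - \frac{2563}{162}\right) 8 = \left(599 + \frac{2563}{162}\right) 8 = \frac{99601}{162} \cdot 8 = \frac{398404}{81}$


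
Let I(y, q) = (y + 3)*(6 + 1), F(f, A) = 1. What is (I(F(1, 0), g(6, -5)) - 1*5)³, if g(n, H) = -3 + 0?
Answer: 12167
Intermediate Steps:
g(n, H) = -3
I(y, q) = 21 + 7*y (I(y, q) = (3 + y)*7 = 21 + 7*y)
(I(F(1, 0), g(6, -5)) - 1*5)³ = ((21 + 7*1) - 1*5)³ = ((21 + 7) - 5)³ = (28 - 5)³ = 23³ = 12167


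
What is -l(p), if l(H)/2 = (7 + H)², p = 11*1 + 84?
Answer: -20808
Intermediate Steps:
p = 95 (p = 11 + 84 = 95)
l(H) = 2*(7 + H)²
-l(p) = -2*(7 + 95)² = -2*102² = -2*10404 = -1*20808 = -20808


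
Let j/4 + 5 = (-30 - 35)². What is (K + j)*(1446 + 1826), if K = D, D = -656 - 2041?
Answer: 46406776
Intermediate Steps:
D = -2697
K = -2697
j = 16880 (j = -20 + 4*(-30 - 35)² = -20 + 4*(-65)² = -20 + 4*4225 = -20 + 16900 = 16880)
(K + j)*(1446 + 1826) = (-2697 + 16880)*(1446 + 1826) = 14183*3272 = 46406776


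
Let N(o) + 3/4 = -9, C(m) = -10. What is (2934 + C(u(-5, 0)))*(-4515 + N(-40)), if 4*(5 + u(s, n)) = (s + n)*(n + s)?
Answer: -13230369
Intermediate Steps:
u(s, n) = -5 + (n + s)**2/4 (u(s, n) = -5 + ((s + n)*(n + s))/4 = -5 + ((n + s)*(n + s))/4 = -5 + (n + s)**2/4)
N(o) = -39/4 (N(o) = -3/4 - 9 = -39/4)
(2934 + C(u(-5, 0)))*(-4515 + N(-40)) = (2934 - 10)*(-4515 - 39/4) = 2924*(-18099/4) = -13230369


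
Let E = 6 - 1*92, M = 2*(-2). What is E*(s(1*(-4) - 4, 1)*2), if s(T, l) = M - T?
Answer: -688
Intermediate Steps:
M = -4
s(T, l) = -4 - T
E = -86 (E = 6 - 92 = -86)
E*(s(1*(-4) - 4, 1)*2) = -86*(-4 - (1*(-4) - 4))*2 = -86*(-4 - (-4 - 4))*2 = -86*(-4 - 1*(-8))*2 = -86*(-4 + 8)*2 = -344*2 = -86*8 = -688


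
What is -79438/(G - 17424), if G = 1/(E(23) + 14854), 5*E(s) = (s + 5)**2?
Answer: 5962139652/1307740891 ≈ 4.5591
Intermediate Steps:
E(s) = (5 + s)**2/5 (E(s) = (s + 5)**2/5 = (5 + s)**2/5)
G = 5/75054 (G = 1/((5 + 23)**2/5 + 14854) = 1/((1/5)*28**2 + 14854) = 1/((1/5)*784 + 14854) = 1/(784/5 + 14854) = 1/(75054/5) = 5/75054 ≈ 6.6619e-5)
-79438/(G - 17424) = -79438/(5/75054 - 17424) = -79438/(-1307740891/75054) = -79438*(-75054/1307740891) = 5962139652/1307740891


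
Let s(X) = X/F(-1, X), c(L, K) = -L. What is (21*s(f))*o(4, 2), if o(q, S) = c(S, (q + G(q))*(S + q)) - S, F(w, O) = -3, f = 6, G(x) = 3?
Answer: 168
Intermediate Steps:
s(X) = -X/3 (s(X) = X/(-3) = X*(-⅓) = -X/3)
o(q, S) = -2*S (o(q, S) = -S - S = -2*S)
(21*s(f))*o(4, 2) = (21*(-⅓*6))*(-2*2) = (21*(-2))*(-4) = -42*(-4) = 168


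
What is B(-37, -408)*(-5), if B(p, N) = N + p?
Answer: 2225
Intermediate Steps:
B(-37, -408)*(-5) = (-408 - 37)*(-5) = -445*(-5) = 2225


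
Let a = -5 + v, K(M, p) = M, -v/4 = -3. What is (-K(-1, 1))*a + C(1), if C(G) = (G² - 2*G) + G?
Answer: 7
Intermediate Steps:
v = 12 (v = -4*(-3) = 12)
C(G) = G² - G
a = 7 (a = -5 + 12 = 7)
(-K(-1, 1))*a + C(1) = -1*(-1)*7 + 1*(-1 + 1) = 1*7 + 1*0 = 7 + 0 = 7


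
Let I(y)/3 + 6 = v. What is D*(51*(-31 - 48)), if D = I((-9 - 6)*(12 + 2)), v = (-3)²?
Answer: -36261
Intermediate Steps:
v = 9
I(y) = 9 (I(y) = -18 + 3*9 = -18 + 27 = 9)
D = 9
D*(51*(-31 - 48)) = 9*(51*(-31 - 48)) = 9*(51*(-79)) = 9*(-4029) = -36261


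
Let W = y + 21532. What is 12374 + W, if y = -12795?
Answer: 21111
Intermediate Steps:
W = 8737 (W = -12795 + 21532 = 8737)
12374 + W = 12374 + 8737 = 21111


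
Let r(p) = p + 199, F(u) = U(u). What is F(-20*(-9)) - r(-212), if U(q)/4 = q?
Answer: 733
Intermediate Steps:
U(q) = 4*q
F(u) = 4*u
r(p) = 199 + p
F(-20*(-9)) - r(-212) = 4*(-20*(-9)) - (199 - 212) = 4*180 - 1*(-13) = 720 + 13 = 733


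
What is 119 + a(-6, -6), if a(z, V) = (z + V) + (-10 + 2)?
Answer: 99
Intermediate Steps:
a(z, V) = -8 + V + z (a(z, V) = (V + z) - 8 = -8 + V + z)
119 + a(-6, -6) = 119 + (-8 - 6 - 6) = 119 - 20 = 99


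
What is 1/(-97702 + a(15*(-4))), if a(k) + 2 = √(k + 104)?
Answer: -24426/2386517893 - √11/4773035786 ≈ -1.0236e-5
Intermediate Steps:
a(k) = -2 + √(104 + k) (a(k) = -2 + √(k + 104) = -2 + √(104 + k))
1/(-97702 + a(15*(-4))) = 1/(-97702 + (-2 + √(104 + 15*(-4)))) = 1/(-97702 + (-2 + √(104 - 60))) = 1/(-97702 + (-2 + √44)) = 1/(-97702 + (-2 + 2*√11)) = 1/(-97704 + 2*√11)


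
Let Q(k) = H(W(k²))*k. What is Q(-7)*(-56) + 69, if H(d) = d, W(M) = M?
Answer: 19277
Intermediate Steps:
Q(k) = k³ (Q(k) = k²*k = k³)
Q(-7)*(-56) + 69 = (-7)³*(-56) + 69 = -343*(-56) + 69 = 19208 + 69 = 19277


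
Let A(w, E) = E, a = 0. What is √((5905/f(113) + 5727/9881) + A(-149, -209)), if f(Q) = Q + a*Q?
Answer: I*√194687898947913/1116553 ≈ 12.497*I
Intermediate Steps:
f(Q) = Q (f(Q) = Q + 0*Q = Q + 0 = Q)
√((5905/f(113) + 5727/9881) + A(-149, -209)) = √((5905/113 + 5727/9881) - 209) = √(58994456/1116553 - 209) = √(-174365121/1116553) = I*√194687898947913/1116553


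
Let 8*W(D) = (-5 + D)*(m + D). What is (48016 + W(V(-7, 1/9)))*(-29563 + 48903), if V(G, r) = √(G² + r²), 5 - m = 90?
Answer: 150623609105/162 - 24175*√3970 ≈ 9.2825e+8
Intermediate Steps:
m = -85 (m = 5 - 1*90 = 5 - 90 = -85)
W(D) = (-85 + D)*(-5 + D)/8 (W(D) = ((-5 + D)*(-85 + D))/8 = ((-85 + D)*(-5 + D))/8 = (-85 + D)*(-5 + D)/8)
(48016 + W(V(-7, 1/9)))*(-29563 + 48903) = (48016 + (425/8 - 45*√((-7)² + (1/9)²)/4 + (√((-7)² + (1/9)²))²/8))*(-29563 + 48903) = (48016 + (425/8 - 45*√(49 + (⅑)²)/4 + (√(49 + (⅑)²))²/8))*19340 = (48016 + (425/8 - 45*√(49 + 1/81)/4 + (√(49 + 1/81))²/8))*19340 = (48016 + (425/8 - 5*√3970/4 + (√(3970/81))²/8))*19340 = (48016 + (425/8 - 5*√3970/4 + (√3970/9)²/8))*19340 = (48016 + (425/8 - 5*√3970/4 + (⅛)*(3970/81)))*19340 = (48016 + (425/8 - 5*√3970/4 + 1985/324))*19340 = (48016 + (38395/648 - 5*√3970/4))*19340 = (31152763/648 - 5*√3970/4)*19340 = 150623609105/162 - 24175*√3970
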